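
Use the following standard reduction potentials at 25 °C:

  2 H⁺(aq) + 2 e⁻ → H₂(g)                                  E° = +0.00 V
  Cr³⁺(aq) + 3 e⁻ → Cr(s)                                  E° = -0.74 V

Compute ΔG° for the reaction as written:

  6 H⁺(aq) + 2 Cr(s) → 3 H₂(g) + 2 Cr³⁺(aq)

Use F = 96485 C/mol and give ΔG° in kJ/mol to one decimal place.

As written, H⁺/H₂ is reduced (cathode) and Cr³⁺/Cr is oxidised (anode), so E°cell = (+0.00) − (-0.74) = +0.74 V.
Balancing electrons gives n = 6.
ΔG° = −nFE° = −(6)(96485)(+0.74) = -428,393 J = -428.4 kJ/mol.

-428.4 kJ/mol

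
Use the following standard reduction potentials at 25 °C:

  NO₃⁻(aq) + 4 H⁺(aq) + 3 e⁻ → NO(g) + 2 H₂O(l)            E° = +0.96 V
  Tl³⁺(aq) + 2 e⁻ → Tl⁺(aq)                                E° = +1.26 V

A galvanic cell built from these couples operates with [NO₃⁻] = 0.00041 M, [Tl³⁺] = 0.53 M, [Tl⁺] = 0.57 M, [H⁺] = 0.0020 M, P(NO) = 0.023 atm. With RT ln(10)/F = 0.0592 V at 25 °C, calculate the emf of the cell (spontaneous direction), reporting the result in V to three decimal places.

+0.547 V

Tl³⁺/Tl⁺ is the cathode (higher E°), NO₃⁻/NO the anode: E°cell = +1.26 − (+0.96) = +0.30 V, n = 6.
Overall: 3 Tl³⁺(aq) + 2 NO(g) + 4 H₂O(l) → 3 Tl⁺(aq) + 2 NO₃⁻(aq) + 8 H⁺(aq)
Q = [Tl⁺]^3·[NO₃⁻]^2·[H⁺]^8 / ([Tl³⁺]^3·P(NO)^2); log Q = -24.995.
E = E° − (0.0592/n) log Q = +0.30 − (0.0592/6)(-24.995) = +0.547 V.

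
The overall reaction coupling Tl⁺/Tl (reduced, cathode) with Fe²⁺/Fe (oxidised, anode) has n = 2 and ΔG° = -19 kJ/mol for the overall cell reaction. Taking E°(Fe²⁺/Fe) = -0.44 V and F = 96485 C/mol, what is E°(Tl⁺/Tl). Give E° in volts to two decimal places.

E°cell = −ΔG°/(nF) = −(-19×10³)/((2)(96485)) = +0.098 V.
Since Tl⁺/Tl is the cathode and Fe²⁺/Fe the anode, E°cell = E°(Tl⁺/Tl) − E°(Fe²⁺/Fe).
So E°(Tl⁺/Tl) = E°cell + E°(Fe²⁺/Fe) = +0.098 + (-0.44) = -0.34 V.

-0.34 V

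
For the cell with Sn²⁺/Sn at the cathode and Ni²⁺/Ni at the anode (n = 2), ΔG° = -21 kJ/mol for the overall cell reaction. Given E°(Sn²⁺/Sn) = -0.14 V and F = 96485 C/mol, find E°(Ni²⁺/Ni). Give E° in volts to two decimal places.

E°cell = −ΔG°/(nF) = −(-21×10³)/((2)(96485)) = +0.109 V.
Since Sn²⁺/Sn is the cathode and Ni²⁺/Ni the anode, E°cell = E°(Sn²⁺/Sn) − E°(Ni²⁺/Ni).
So E°(Ni²⁺/Ni) = E°(Sn²⁺/Sn) − E°cell = (-0.14) − (+0.109) = -0.25 V.

-0.25 V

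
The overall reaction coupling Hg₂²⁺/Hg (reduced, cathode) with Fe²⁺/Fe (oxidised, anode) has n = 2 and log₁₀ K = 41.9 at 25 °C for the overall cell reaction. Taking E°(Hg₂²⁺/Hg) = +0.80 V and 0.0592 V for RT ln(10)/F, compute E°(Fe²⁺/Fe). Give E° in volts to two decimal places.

-0.44 V

E°cell = (0.0592/n)·log K = (0.0592/2)(41.9) = +1.240 V.
Since Hg₂²⁺/Hg is the cathode and Fe²⁺/Fe the anode, E°cell = E°(Hg₂²⁺/Hg) − E°(Fe²⁺/Fe).
So E°(Fe²⁺/Fe) = E°(Hg₂²⁺/Hg) − E°cell = (+0.80) − (+1.240) = -0.44 V.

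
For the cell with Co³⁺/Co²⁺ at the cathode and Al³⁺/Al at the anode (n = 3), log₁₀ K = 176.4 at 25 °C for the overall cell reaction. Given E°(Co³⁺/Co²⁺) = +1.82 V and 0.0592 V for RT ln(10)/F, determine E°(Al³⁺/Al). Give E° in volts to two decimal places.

-1.66 V

E°cell = (0.0592/n)·log K = (0.0592/3)(176.4) = +3.481 V.
Since Co³⁺/Co²⁺ is the cathode and Al³⁺/Al the anode, E°cell = E°(Co³⁺/Co²⁺) − E°(Al³⁺/Al).
So E°(Al³⁺/Al) = E°(Co³⁺/Co²⁺) − E°cell = (+1.82) − (+3.481) = -1.66 V.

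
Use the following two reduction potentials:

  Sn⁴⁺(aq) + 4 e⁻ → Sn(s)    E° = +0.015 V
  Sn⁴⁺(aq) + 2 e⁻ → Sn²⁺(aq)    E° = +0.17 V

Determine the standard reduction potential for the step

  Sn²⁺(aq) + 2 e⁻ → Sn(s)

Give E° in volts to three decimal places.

-0.140 V

Sequential free energies add, so n₃E°₃ = n₁E°₁ + n₂E°₂.
With n₃ = 4, and the known step contributing 2×(+0.17) V, the unknown satisfies 2·E° = 4×(+0.015) − 2×(+0.17) = -0.280.
E° = -0.280 / 2 = -0.140 V.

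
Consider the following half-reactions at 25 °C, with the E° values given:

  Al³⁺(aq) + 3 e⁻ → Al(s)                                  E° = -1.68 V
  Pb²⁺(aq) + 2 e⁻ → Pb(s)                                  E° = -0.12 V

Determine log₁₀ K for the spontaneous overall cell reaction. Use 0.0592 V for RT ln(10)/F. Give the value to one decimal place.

158.1

Cathode: Pb²⁺/Pb; anode: Al³⁺/Al. E°cell = +1.56 V, n = 6.
log K = nE°cell / 0.0592 = (6)(+1.56) / 0.0592 = 158.1.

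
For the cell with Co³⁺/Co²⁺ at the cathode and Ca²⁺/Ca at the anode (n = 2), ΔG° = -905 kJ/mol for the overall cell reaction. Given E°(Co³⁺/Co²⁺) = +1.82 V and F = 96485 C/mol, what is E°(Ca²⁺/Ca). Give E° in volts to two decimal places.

E°cell = −ΔG°/(nF) = −(-905×10³)/((2)(96485)) = +4.690 V.
Since Co³⁺/Co²⁺ is the cathode and Ca²⁺/Ca the anode, E°cell = E°(Co³⁺/Co²⁺) − E°(Ca²⁺/Ca).
So E°(Ca²⁺/Ca) = E°(Co³⁺/Co²⁺) − E°cell = (+1.82) − (+4.690) = -2.87 V.

-2.87 V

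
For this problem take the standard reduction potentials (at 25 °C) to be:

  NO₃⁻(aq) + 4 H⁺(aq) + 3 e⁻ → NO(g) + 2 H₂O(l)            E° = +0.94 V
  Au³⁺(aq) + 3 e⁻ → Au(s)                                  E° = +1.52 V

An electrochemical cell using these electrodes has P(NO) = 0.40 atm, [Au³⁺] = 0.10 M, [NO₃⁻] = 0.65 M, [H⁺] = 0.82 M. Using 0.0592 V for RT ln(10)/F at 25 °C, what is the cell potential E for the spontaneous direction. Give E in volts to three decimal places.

+0.563 V

Au³⁺/Au is the cathode (higher E°), NO₃⁻/NO the anode: E°cell = +1.52 − (+0.94) = +0.58 V, n = 3.
Overall: Au³⁺(aq) + NO(g) + 2 H₂O(l) → Au(s) + NO₃⁻(aq) + 4 H⁺(aq)
Q = [NO₃⁻]·[H⁺]^4 / ([Au³⁺]·P(NO)); log Q = 0.866.
E = E° − (0.0592/n) log Q = +0.58 − (0.0592/3)(0.866) = +0.563 V.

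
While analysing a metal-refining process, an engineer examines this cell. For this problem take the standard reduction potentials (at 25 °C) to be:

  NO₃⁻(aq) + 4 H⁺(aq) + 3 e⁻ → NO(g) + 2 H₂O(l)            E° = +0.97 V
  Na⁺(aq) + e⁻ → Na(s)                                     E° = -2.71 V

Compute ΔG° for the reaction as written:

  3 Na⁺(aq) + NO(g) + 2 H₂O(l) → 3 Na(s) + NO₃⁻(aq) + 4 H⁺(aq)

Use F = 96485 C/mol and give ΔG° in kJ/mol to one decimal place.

+1065.2 kJ/mol

As written, Na⁺/Na is reduced (cathode) and NO₃⁻/NO is oxidised (anode), so E°cell = (-2.71) − (+0.97) = -3.68 V.
Balancing electrons gives n = 3.
ΔG° = −nFE° = −(3)(96485)(-3.68) = 1,065,194 J = +1065.2 kJ/mol.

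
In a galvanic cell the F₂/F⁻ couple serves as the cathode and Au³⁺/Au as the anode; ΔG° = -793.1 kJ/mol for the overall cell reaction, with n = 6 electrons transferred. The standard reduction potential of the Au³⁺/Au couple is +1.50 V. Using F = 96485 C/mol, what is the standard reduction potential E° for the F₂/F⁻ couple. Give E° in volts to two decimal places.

+2.87 V

E°cell = −ΔG°/(nF) = −(-793.1×10³)/((6)(96485)) = +1.370 V.
Since F₂/F⁻ is the cathode and Au³⁺/Au the anode, E°cell = E°(F₂/F⁻) − E°(Au³⁺/Au).
So E°(F₂/F⁻) = E°cell + E°(Au³⁺/Au) = +1.370 + (+1.50) = +2.87 V.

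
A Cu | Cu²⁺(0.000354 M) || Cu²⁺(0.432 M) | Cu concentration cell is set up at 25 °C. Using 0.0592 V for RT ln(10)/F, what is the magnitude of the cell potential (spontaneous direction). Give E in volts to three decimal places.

For a concentration cell E°cell = 0. The 0.432 M side is the cathode (reduction is favoured where [Cu²⁺] is higher).
With n = 2, E = −(0.0592/2) log([Cu²⁺]ₐₙ/[Cu²⁺]꜀ₐₜ) = −(0.0592/2) log(0.000354/0.432) = −(0.0592/2)(-3.086) = +0.091 V.

+0.091 V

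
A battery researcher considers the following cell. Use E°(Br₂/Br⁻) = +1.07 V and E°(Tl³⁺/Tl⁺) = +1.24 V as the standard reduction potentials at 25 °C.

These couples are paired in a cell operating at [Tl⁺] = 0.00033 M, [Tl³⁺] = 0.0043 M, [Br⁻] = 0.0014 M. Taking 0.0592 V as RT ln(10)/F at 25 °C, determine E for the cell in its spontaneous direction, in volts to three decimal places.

+0.034 V

Tl³⁺/Tl⁺ is the cathode (higher E°), Br₂/Br⁻ the anode: E°cell = +1.24 − (+1.07) = +0.17 V, n = 2.
Overall: Tl³⁺(aq) + 2 Br⁻(aq) → Tl⁺(aq) + Br₂(l)
Q = [Tl⁺] / ([Tl³⁺]·[Br⁻]^2); log Q = 4.593.
E = E° − (0.0592/n) log Q = +0.17 − (0.0592/2)(4.593) = +0.034 V.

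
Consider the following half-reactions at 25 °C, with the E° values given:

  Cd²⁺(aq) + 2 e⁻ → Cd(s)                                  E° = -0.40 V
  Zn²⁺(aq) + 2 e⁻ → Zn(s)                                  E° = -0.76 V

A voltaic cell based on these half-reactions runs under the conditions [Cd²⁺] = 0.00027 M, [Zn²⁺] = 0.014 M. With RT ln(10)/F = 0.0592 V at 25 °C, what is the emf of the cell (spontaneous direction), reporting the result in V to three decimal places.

Cd²⁺/Cd is the cathode (higher E°), Zn²⁺/Zn the anode: E°cell = -0.40 − (-0.76) = +0.36 V, n = 2.
Overall: Cd²⁺(aq) + Zn(s) → Cd(s) + Zn²⁺(aq)
Q = [Zn²⁺] / ([Cd²⁺]); log Q = 1.715.
E = E° − (0.0592/n) log Q = +0.36 − (0.0592/2)(1.715) = +0.309 V.

+0.309 V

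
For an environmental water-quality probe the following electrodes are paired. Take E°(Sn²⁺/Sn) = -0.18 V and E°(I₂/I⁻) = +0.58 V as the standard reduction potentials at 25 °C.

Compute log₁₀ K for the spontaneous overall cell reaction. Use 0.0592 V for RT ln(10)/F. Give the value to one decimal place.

25.7

Cathode: I₂/I⁻; anode: Sn²⁺/Sn. E°cell = +0.76 V, n = 2.
log K = nE°cell / 0.0592 = (2)(+0.76) / 0.0592 = 25.7.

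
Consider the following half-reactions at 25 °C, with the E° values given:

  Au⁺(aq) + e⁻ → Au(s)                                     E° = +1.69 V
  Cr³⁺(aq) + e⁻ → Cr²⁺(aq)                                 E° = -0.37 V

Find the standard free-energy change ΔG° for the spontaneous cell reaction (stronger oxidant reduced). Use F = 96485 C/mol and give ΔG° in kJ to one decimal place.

-198.8 kJ

Au⁺/Au (E° = +1.69 V) is the cathode; Cr³⁺/Cr²⁺ (E° = -0.37 V) is the anode, so E°cell = +2.06 V.
Balancing electrons gives n = 1 (lcm of 1 and 1).
ΔG° = −nFE° = −(1)(96485)(+2.06) = -198,759 J = -198.8 kJ.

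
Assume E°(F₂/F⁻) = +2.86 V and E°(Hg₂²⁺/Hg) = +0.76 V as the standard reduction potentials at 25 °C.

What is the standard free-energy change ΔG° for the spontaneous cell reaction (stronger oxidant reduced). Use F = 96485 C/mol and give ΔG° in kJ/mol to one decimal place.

F₂/F⁻ (E° = +2.86 V) is the cathode; Hg₂²⁺/Hg (E° = +0.76 V) is the anode, so E°cell = +2.10 V.
Balancing electrons gives n = 2 (lcm of 2 and 2).
ΔG° = −nFE° = −(2)(96485)(+2.10) = -405,237 J = -405.2 kJ/mol.

-405.2 kJ/mol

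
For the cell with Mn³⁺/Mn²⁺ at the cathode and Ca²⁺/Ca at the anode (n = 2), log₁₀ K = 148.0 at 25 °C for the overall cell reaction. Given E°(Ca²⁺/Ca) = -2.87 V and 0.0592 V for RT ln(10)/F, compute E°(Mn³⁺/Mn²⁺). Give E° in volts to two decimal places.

+1.51 V

E°cell = (0.0592/n)·log K = (0.0592/2)(148.0) = +4.381 V.
Since Mn³⁺/Mn²⁺ is the cathode and Ca²⁺/Ca the anode, E°cell = E°(Mn³⁺/Mn²⁺) − E°(Ca²⁺/Ca).
So E°(Mn³⁺/Mn²⁺) = E°cell + E°(Ca²⁺/Ca) = +4.381 + (-2.87) = +1.51 V.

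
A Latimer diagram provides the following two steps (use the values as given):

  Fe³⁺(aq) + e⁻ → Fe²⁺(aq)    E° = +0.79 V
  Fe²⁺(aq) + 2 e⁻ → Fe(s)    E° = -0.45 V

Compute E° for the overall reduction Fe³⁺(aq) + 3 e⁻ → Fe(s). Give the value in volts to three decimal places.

-0.037 V

Standard free energies of sequential steps add: ΔG°₃ = ΔG°₁ + ΔG°₂, so n₃E°₃ = n₁E°₁ + n₂E°₂.
E°₃ = (1×+0.79 + 2×-0.45) / 3 = (-0.110) / 3 = -0.037 V.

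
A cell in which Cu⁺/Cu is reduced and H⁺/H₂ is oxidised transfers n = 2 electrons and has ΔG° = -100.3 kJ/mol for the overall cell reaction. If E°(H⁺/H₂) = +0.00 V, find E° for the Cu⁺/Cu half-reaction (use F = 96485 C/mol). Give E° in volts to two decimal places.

+0.52 V

E°cell = −ΔG°/(nF) = −(-100.3×10³)/((2)(96485)) = +0.520 V.
Since Cu⁺/Cu is the cathode and H⁺/H₂ the anode, E°cell = E°(Cu⁺/Cu) − E°(H⁺/H₂).
So E°(Cu⁺/Cu) = E°cell + E°(H⁺/H₂) = +0.520 + (+0.00) = +0.52 V.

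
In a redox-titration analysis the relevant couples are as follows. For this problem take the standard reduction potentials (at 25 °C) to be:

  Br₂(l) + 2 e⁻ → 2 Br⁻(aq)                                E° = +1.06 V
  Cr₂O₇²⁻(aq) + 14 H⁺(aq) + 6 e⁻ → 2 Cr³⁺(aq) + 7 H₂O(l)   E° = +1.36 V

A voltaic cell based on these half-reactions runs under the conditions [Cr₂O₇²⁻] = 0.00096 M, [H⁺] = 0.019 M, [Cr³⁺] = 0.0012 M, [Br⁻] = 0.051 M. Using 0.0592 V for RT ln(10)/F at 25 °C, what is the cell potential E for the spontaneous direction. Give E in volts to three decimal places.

Cr₂O₇²⁻/Cr³⁺ is the cathode (higher E°), Br₂/Br⁻ the anode: E°cell = +1.36 − (+1.06) = +0.30 V, n = 6.
Overall: Cr₂O₇²⁻(aq) + 14 H⁺(aq) + 6 Br⁻(aq) → 2 Cr³⁺(aq) + 7 H₂O(l) + 3 Br₂(l)
Q = [Cr³⁺]^2 / ([Cr₂O₇²⁻]·[H⁺]^14·[Br⁻]^6); log Q = 29.028.
E = E° − (0.0592/n) log Q = +0.30 − (0.0592/6)(29.028) = +0.014 V.

+0.014 V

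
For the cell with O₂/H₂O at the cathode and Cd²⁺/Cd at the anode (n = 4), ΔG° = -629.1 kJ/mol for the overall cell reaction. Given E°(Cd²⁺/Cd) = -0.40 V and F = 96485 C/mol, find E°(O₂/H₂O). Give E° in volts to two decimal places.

+1.23 V

E°cell = −ΔG°/(nF) = −(-629.1×10³)/((4)(96485)) = +1.630 V.
Since O₂/H₂O is the cathode and Cd²⁺/Cd the anode, E°cell = E°(O₂/H₂O) − E°(Cd²⁺/Cd).
So E°(O₂/H₂O) = E°cell + E°(Cd²⁺/Cd) = +1.630 + (-0.40) = +1.23 V.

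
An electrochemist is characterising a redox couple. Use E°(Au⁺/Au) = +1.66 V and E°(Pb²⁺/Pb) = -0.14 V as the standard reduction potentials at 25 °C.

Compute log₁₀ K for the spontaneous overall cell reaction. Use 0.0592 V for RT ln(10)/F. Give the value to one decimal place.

Cathode: Au⁺/Au; anode: Pb²⁺/Pb. E°cell = +1.80 V, n = 2.
log K = nE°cell / 0.0592 = (2)(+1.80) / 0.0592 = 60.8.

60.8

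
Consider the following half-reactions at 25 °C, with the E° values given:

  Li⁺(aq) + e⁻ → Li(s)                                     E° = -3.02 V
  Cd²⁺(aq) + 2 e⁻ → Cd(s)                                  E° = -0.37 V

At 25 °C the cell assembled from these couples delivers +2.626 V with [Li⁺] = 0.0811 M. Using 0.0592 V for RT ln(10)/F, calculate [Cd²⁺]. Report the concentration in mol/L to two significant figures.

0.0010 M

Cd²⁺/Cd is the cathode, Li⁺/Li the anode: E°cell = +2.65 V, n = 2.
Overall reaction: Cd²⁺(aq) + 2 Li(s) → Cd(s) + 2 Li⁺(aq); Q = [Li⁺]^2/[Cd²⁺]^1.
From E = E° − (0.0592/n) log Q: log Q = (E° − E)·n/0.0592 = (+2.65 − (+2.626))·2/0.0592 = 0.8108.
So 1·log[Cd²⁺] = 2·log(0.0811) − log Q = -2.1820 − (0.8108) = -2.9928; [Cd²⁺] = 10^(-2.9928) ≈ 0.0010 M.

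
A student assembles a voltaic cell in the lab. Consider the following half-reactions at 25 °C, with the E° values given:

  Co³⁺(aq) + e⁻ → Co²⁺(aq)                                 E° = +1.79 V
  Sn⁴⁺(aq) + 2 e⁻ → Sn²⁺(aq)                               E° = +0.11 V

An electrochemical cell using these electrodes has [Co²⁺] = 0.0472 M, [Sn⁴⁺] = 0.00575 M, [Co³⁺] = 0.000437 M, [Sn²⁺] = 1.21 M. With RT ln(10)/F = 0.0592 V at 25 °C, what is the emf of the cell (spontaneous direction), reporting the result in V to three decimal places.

+1.628 V

Co³⁺/Co²⁺ is the cathode (higher E°), Sn⁴⁺/Sn²⁺ the anode: E°cell = +1.79 − (+0.11) = +1.68 V, n = 2.
Overall: 2 Co³⁺(aq) + Sn²⁺(aq) → 2 Co²⁺(aq) + Sn⁴⁺(aq)
Q = [Co²⁺]^2·[Sn⁴⁺] / ([Co³⁺]^2·[Sn²⁺]); log Q = 1.744.
E = E° − (0.0592/n) log Q = +1.68 − (0.0592/2)(1.744) = +1.628 V.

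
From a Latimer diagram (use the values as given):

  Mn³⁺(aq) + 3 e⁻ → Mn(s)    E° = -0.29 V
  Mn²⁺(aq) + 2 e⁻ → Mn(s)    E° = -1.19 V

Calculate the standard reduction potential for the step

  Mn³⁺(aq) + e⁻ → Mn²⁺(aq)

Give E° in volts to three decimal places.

Sequential free energies add, so n₃E°₃ = n₁E°₁ + n₂E°₂.
With n₃ = 3, and the known step contributing 2×(-1.19) V, the unknown satisfies 1·E° = 3×(-0.29) − 2×(-1.19) = +1.510.
E° = +1.510 / 1 = +1.510 V.

+1.510 V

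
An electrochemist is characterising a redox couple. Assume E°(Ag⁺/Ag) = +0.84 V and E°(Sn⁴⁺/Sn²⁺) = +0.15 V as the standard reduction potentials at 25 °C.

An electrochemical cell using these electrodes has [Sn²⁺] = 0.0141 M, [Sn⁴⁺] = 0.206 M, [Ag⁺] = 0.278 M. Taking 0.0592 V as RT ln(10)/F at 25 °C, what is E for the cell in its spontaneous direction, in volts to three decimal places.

Ag⁺/Ag is the cathode (higher E°), Sn⁴⁺/Sn²⁺ the anode: E°cell = +0.84 − (+0.15) = +0.69 V, n = 2.
Overall: 2 Ag⁺(aq) + Sn²⁺(aq) → 2 Ag(s) + Sn⁴⁺(aq)
Q = [Sn⁴⁺] / ([Ag⁺]^2·[Sn²⁺]); log Q = 2.277.
E = E° − (0.0592/n) log Q = +0.69 − (0.0592/2)(2.277) = +0.623 V.

+0.623 V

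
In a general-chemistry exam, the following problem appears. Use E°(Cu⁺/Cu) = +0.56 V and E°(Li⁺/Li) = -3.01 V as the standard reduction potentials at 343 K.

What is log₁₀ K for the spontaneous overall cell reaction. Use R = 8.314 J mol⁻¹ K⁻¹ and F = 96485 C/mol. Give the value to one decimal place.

52.5

Cathode: Cu⁺/Cu; anode: Li⁺/Li. E°cell = (+0.56) − (-3.01) = +3.57 V, with n = 1.
ΔG° = −nFE° = −RT ln K, so ln K = nFE°/(RT) = (1)(96485)(+3.57) / ((8.314)(343)) = 120.788.
log₁₀ K = 120.788 / ln 10 = 52.5.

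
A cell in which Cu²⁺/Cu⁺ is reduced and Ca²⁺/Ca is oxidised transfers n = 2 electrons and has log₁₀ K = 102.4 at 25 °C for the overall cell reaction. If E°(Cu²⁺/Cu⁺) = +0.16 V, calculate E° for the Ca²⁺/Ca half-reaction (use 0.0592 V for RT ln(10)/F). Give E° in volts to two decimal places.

E°cell = (0.0592/n)·log K = (0.0592/2)(102.4) = +3.031 V.
Since Cu²⁺/Cu⁺ is the cathode and Ca²⁺/Ca the anode, E°cell = E°(Cu²⁺/Cu⁺) − E°(Ca²⁺/Ca).
So E°(Ca²⁺/Ca) = E°(Cu²⁺/Cu⁺) − E°cell = (+0.16) − (+3.031) = -2.87 V.

-2.87 V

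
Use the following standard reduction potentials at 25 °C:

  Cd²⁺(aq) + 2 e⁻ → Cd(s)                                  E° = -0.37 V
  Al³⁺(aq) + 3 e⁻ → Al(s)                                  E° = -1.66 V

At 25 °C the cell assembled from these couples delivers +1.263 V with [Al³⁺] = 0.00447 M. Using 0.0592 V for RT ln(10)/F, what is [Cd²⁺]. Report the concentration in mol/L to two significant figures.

0.0033 M

Cd²⁺/Cd is the cathode, Al³⁺/Al the anode: E°cell = +1.29 V, n = 6.
Overall reaction: 3 Cd²⁺(aq) + 2 Al(s) → 3 Cd(s) + 2 Al³⁺(aq); Q = [Al³⁺]^2/[Cd²⁺]^3.
From E = E° − (0.0592/n) log Q: log Q = (E° − E)·n/0.0592 = (+1.29 − (+1.263))·6/0.0592 = 2.7365.
So 3·log[Cd²⁺] = 2·log(0.00447) − log Q = -4.6994 − (2.7365) = -7.4359; log[Cd²⁺] = -7.4359 / 3 = -2.4786; [Cd²⁺] = 10^(-2.4786) ≈ 0.0033 M.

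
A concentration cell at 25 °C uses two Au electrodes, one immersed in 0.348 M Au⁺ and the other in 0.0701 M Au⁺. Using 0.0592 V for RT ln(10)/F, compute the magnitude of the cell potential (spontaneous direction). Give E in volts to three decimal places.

+0.041 V

For a concentration cell E°cell = 0. The 0.348 M side is the cathode (reduction is favoured where [Au⁺] is higher).
With n = 1, E = −(0.0592/1) log([Au⁺]ₐₙ/[Au⁺]꜀ₐₜ) = −(0.0592/1) log(0.0701/0.348) = −(0.0592/1)(-0.696) = +0.041 V.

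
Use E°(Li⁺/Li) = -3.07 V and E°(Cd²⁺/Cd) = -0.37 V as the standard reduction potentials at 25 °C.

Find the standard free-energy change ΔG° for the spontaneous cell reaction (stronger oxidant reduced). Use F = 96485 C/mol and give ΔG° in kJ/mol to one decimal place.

Cd²⁺/Cd (E° = -0.37 V) is the cathode; Li⁺/Li (E° = -3.07 V) is the anode, so E°cell = +2.70 V.
Balancing electrons gives n = 2 (lcm of 2 and 1).
ΔG° = −nFE° = −(2)(96485)(+2.70) = -521,019 J = -521.0 kJ/mol.

-521.0 kJ/mol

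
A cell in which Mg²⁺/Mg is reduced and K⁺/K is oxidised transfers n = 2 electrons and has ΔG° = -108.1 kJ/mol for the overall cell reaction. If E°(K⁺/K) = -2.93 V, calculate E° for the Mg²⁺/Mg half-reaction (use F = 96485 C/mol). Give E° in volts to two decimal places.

-2.37 V

E°cell = −ΔG°/(nF) = −(-108.1×10³)/((2)(96485)) = +0.560 V.
Since Mg²⁺/Mg is the cathode and K⁺/K the anode, E°cell = E°(Mg²⁺/Mg) − E°(K⁺/K).
So E°(Mg²⁺/Mg) = E°cell + E°(K⁺/K) = +0.560 + (-2.93) = -2.37 V.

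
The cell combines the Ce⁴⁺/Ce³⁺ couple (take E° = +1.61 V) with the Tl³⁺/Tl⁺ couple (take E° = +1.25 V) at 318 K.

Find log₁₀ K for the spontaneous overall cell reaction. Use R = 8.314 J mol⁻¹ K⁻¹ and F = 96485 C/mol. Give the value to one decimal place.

Cathode: Ce⁴⁺/Ce³⁺; anode: Tl³⁺/Tl⁺. E°cell = (+1.61) − (+1.25) = +0.36 V, with n = 2.
ΔG° = −nFE° = −RT ln K, so ln K = nFE°/(RT) = (2)(96485)(+0.36) / ((8.314)(318)) = 26.276.
log₁₀ K = 26.276 / ln 10 = 11.4.

11.4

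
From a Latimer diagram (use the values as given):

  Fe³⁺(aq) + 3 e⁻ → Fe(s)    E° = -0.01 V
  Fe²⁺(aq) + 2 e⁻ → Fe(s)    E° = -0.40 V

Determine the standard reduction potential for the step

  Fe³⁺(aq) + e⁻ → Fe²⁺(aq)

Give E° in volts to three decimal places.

+0.770 V

Sequential free energies add, so n₃E°₃ = n₁E°₁ + n₂E°₂.
With n₃ = 3, and the known step contributing 2×(-0.40) V, the unknown satisfies 1·E° = 3×(-0.01) − 2×(-0.40) = +0.770.
E° = +0.770 / 1 = +0.770 V.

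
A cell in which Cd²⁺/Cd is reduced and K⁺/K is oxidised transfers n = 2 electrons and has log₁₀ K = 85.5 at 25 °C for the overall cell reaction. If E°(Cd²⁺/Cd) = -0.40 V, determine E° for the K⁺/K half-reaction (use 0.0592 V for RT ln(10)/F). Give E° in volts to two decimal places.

-2.93 V

E°cell = (0.0592/n)·log K = (0.0592/2)(85.5) = +2.531 V.
Since Cd²⁺/Cd is the cathode and K⁺/K the anode, E°cell = E°(Cd²⁺/Cd) − E°(K⁺/K).
So E°(K⁺/K) = E°(Cd²⁺/Cd) − E°cell = (-0.40) − (+2.531) = -2.93 V.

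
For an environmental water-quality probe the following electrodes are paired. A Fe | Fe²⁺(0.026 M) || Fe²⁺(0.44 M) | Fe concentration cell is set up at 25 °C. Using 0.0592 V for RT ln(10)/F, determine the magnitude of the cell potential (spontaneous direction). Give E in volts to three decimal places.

For a concentration cell E°cell = 0. The 0.44 M side is the cathode (reduction is favoured where [Fe²⁺] is higher).
With n = 2, E = −(0.0592/2) log([Fe²⁺]ₐₙ/[Fe²⁺]꜀ₐₜ) = −(0.0592/2) log(0.026/0.44) = −(0.0592/2)(-1.228) = +0.036 V.

+0.036 V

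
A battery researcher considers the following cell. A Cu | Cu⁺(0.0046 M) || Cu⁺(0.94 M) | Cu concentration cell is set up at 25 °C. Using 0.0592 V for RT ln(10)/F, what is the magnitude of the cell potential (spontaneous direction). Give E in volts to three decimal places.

For a concentration cell E°cell = 0. The 0.94 M side is the cathode (reduction is favoured where [Cu⁺] is higher).
With n = 1, E = −(0.0592/1) log([Cu⁺]ₐₙ/[Cu⁺]꜀ₐₜ) = −(0.0592/1) log(0.0046/0.94) = −(0.0592/1)(-2.310) = +0.137 V.

+0.137 V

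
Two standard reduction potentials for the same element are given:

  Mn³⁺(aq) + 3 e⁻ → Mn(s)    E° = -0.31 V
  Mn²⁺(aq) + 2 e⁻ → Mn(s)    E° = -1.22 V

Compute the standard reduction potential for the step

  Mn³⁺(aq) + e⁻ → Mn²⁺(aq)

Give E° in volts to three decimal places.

Sequential free energies add, so n₃E°₃ = n₁E°₁ + n₂E°₂.
With n₃ = 3, and the known step contributing 2×(-1.22) V, the unknown satisfies 1·E° = 3×(-0.31) − 2×(-1.22) = +1.510.
E° = +1.510 / 1 = +1.510 V.

+1.510 V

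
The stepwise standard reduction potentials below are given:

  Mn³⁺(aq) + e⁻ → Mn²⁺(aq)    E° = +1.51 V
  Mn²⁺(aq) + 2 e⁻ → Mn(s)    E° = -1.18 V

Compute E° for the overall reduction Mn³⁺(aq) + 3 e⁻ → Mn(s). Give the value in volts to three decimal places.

-0.283 V

Adding the free-energy changes (−nFE°) of the two steps gives −n₃FE°₃ = −n₁FE°₁ − n₂FE°₂.
E°₃ = (1×+1.51 + 2×-1.18) / 3 = (-0.850) / 3 = -0.283 V.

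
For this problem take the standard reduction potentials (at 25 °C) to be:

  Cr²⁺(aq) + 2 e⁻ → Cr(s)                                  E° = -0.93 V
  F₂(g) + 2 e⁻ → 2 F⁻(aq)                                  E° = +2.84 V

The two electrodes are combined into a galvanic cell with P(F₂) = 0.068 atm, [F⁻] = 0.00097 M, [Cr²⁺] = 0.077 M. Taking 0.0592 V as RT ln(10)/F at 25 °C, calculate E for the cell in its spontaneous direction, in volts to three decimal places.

+3.947 V

F₂/F⁻ is the cathode (higher E°), Cr²⁺/Cr the anode: E°cell = +2.84 − (-0.93) = +3.77 V, n = 2.
Overall: F₂(g) + Cr(s) → 2 F⁻(aq) + Cr²⁺(aq)
Q = [F⁻]^2·[Cr²⁺] / (P(F₂)); log Q = -5.972.
E = E° − (0.0592/n) log Q = +3.77 − (0.0592/2)(-5.972) = +3.947 V.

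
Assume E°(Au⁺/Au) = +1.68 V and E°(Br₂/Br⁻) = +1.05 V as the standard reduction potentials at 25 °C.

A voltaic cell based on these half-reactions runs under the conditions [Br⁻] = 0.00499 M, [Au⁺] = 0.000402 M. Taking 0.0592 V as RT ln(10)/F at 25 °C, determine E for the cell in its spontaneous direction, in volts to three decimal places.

+0.293 V

Au⁺/Au is the cathode (higher E°), Br₂/Br⁻ the anode: E°cell = +1.68 − (+1.05) = +0.63 V, n = 2.
Overall: 2 Au⁺(aq) + 2 Br⁻(aq) → 2 Au(s) + Br₂(l)
Q = 1 / ([Au⁺]^2·[Br⁻]^2); log Q = 11.395.
E = E° − (0.0592/n) log Q = +0.63 − (0.0592/2)(11.395) = +0.293 V.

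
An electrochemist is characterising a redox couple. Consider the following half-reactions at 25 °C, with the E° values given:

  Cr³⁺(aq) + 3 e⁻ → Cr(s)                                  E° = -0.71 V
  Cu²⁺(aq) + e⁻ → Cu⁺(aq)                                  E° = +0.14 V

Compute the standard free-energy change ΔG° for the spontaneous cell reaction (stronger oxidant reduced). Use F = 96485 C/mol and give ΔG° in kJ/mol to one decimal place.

Cu²⁺/Cu⁺ (E° = +0.14 V) is the cathode; Cr³⁺/Cr (E° = -0.71 V) is the anode, so E°cell = +0.85 V.
Balancing electrons gives n = 3 (lcm of 1 and 3).
ΔG° = −nFE° = −(3)(96485)(+0.85) = -246,037 J = -246.0 kJ/mol.

-246.0 kJ/mol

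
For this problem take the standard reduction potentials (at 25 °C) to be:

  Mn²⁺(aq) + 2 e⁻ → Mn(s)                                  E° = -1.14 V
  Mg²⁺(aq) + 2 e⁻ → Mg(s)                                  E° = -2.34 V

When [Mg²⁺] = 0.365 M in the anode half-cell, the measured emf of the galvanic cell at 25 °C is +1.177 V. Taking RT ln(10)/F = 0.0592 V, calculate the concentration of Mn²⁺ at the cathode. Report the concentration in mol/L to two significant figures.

Mn²⁺/Mn is the cathode, Mg²⁺/Mg the anode: E°cell = +1.20 V, n = 2.
Overall reaction: Mn²⁺(aq) + Mg(s) → Mn(s) + Mg²⁺(aq); Q = [Mg²⁺]^1/[Mn²⁺]^1.
From E = E° − (0.0592/n) log Q: log Q = (E° − E)·n/0.0592 = (+1.20 − (+1.177))·2/0.0592 = 0.7770.
So 1·log[Mn²⁺] = 1·log(0.365) − log Q = -0.4377 − (0.7770) = -1.2147; [Mn²⁺] = 10^(-1.2147) ≈ 0.061 M.

0.061 M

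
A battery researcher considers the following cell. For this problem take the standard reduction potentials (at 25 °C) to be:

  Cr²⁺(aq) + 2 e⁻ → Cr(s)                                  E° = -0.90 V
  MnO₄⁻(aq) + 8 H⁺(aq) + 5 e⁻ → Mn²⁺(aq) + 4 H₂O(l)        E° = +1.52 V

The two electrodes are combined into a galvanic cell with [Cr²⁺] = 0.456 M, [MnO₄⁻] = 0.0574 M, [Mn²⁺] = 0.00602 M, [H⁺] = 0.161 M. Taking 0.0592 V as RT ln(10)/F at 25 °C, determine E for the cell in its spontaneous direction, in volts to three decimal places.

+2.367 V

MnO₄⁻/Mn²⁺ is the cathode (higher E°), Cr²⁺/Cr the anode: E°cell = +1.52 − (-0.90) = +2.42 V, n = 10.
Overall: 2 MnO₄⁻(aq) + 16 H⁺(aq) + 5 Cr(s) → 2 Mn²⁺(aq) + 8 H₂O(l) + 5 Cr²⁺(aq)
Q = [Mn²⁺]^2·[Cr²⁺]^5 / ([MnO₄⁻]^2·[H⁺]^16); log Q = 9.027.
E = E° − (0.0592/n) log Q = +2.42 − (0.0592/10)(9.027) = +2.367 V.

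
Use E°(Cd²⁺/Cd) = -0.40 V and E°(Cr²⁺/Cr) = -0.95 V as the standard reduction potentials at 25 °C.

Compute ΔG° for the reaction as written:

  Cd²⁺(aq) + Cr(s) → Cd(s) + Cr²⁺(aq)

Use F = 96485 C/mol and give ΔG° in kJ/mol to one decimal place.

-106.1 kJ/mol

As written, Cd²⁺/Cd is reduced (cathode) and Cr²⁺/Cr is oxidised (anode), so E°cell = (-0.40) − (-0.95) = +0.55 V.
Balancing electrons gives n = 2.
ΔG° = −nFE° = −(2)(96485)(+0.55) = -106,134 J = -106.1 kJ/mol.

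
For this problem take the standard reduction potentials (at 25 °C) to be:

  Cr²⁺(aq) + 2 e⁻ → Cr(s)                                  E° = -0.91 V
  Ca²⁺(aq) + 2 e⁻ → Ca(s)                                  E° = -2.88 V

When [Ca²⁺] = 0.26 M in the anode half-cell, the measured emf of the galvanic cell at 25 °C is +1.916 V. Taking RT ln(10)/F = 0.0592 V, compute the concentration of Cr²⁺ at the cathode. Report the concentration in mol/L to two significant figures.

0.0039 M

Cr²⁺/Cr is the cathode, Ca²⁺/Ca the anode: E°cell = +1.97 V, n = 2.
Overall reaction: Cr²⁺(aq) + Ca(s) → Cr(s) + Ca²⁺(aq); Q = [Ca²⁺]^1/[Cr²⁺]^1.
From E = E° − (0.0592/n) log Q: log Q = (E° − E)·n/0.0592 = (+1.97 − (+1.916))·2/0.0592 = 1.8243.
So 1·log[Cr²⁺] = 1·log(0.26) − log Q = -0.5850 − (1.8243) = -2.4093; [Cr²⁺] = 10^(-2.4093) ≈ 0.0039 M.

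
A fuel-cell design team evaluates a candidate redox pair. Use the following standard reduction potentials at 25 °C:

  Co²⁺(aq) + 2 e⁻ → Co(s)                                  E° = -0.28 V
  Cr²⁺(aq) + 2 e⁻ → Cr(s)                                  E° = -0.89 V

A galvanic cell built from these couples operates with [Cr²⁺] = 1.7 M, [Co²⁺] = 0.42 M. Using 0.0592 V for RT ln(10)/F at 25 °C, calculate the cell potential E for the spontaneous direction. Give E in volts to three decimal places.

+0.592 V

Co²⁺/Co is the cathode (higher E°), Cr²⁺/Cr the anode: E°cell = -0.28 − (-0.89) = +0.61 V, n = 2.
Overall: Co²⁺(aq) + Cr(s) → Co(s) + Cr²⁺(aq)
Q = [Cr²⁺] / ([Co²⁺]); log Q = 0.607.
E = E° − (0.0592/n) log Q = +0.61 − (0.0592/2)(0.607) = +0.592 V.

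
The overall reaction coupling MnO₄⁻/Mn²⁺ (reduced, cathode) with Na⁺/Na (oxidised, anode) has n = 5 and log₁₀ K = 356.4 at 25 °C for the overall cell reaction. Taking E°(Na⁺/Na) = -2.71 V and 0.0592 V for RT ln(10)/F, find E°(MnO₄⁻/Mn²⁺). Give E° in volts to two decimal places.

+1.51 V

E°cell = (0.0592/n)·log K = (0.0592/5)(356.4) = +4.220 V.
Since MnO₄⁻/Mn²⁺ is the cathode and Na⁺/Na the anode, E°cell = E°(MnO₄⁻/Mn²⁺) − E°(Na⁺/Na).
So E°(MnO₄⁻/Mn²⁺) = E°cell + E°(Na⁺/Na) = +4.220 + (-2.71) = +1.51 V.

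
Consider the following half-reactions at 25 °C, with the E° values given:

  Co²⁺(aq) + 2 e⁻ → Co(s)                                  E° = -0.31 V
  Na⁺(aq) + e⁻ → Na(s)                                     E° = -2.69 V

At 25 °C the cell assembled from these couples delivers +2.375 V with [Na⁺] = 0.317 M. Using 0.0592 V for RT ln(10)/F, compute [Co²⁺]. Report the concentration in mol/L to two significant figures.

Co²⁺/Co is the cathode, Na⁺/Na the anode: E°cell = +2.38 V, n = 2.
Overall reaction: Co²⁺(aq) + 2 Na(s) → Co(s) + 2 Na⁺(aq); Q = [Na⁺]^2/[Co²⁺]^1.
From E = E° − (0.0592/n) log Q: log Q = (E° − E)·n/0.0592 = (+2.38 − (+2.375))·2/0.0592 = 0.1689.
So 1·log[Co²⁺] = 2·log(0.317) − log Q = -0.9979 − (0.1689) = -1.1668; [Co²⁺] = 10^(-1.1668) ≈ 0.068 M.

0.068 M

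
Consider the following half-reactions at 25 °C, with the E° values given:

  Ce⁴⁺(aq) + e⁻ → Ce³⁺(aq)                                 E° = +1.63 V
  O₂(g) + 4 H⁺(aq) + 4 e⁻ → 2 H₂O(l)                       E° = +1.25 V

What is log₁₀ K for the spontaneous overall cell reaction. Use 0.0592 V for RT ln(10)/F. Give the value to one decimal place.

Cathode: Ce⁴⁺/Ce³⁺; anode: O₂/H₂O. E°cell = +0.38 V, n = 4.
log K = nE°cell / 0.0592 = (4)(+0.38) / 0.0592 = 25.7.

25.7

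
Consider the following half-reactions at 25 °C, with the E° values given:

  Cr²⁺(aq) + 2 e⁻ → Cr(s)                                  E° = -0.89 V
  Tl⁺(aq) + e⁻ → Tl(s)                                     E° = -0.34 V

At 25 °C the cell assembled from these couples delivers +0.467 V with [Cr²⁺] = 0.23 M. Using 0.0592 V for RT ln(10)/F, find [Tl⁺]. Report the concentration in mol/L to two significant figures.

0.019 M

Tl⁺/Tl is the cathode, Cr²⁺/Cr the anode: E°cell = +0.55 V, n = 2.
Overall reaction: 2 Tl⁺(aq) + Cr(s) → 2 Tl(s) + Cr²⁺(aq); Q = [Cr²⁺]^1/[Tl⁺]^2.
From E = E° − (0.0592/n) log Q: log Q = (E° − E)·n/0.0592 = (+0.55 − (+0.467))·2/0.0592 = 2.8041.
So 2·log[Tl⁺] = 1·log(0.23) − log Q = -0.6383 − (2.8041) = -3.4424; log[Tl⁺] = -3.4424 / 2 = -1.7212; [Tl⁺] = 10^(-1.7212) ≈ 0.019 M.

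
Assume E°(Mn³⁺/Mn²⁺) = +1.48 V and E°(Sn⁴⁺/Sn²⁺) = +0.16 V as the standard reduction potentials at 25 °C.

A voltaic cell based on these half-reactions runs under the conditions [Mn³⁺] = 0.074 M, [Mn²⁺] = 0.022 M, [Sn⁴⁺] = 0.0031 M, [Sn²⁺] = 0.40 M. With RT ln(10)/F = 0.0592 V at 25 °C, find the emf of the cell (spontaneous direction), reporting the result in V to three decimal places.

Mn³⁺/Mn²⁺ is the cathode (higher E°), Sn⁴⁺/Sn²⁺ the anode: E°cell = +1.48 − (+0.16) = +1.32 V, n = 2.
Overall: 2 Mn³⁺(aq) + Sn²⁺(aq) → 2 Mn²⁺(aq) + Sn⁴⁺(aq)
Q = [Mn²⁺]^2·[Sn⁴⁺] / ([Mn³⁺]^2·[Sn²⁺]); log Q = -3.164.
E = E° − (0.0592/n) log Q = +1.32 − (0.0592/2)(-3.164) = +1.414 V.

+1.414 V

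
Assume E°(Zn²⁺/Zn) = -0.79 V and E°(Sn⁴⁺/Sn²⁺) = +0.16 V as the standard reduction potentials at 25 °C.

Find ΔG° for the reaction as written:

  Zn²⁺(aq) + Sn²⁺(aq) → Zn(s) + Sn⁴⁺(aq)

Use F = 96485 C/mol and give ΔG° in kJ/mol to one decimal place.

As written, Zn²⁺/Zn is reduced (cathode) and Sn⁴⁺/Sn²⁺ is oxidised (anode), so E°cell = (-0.79) − (+0.16) = -0.95 V.
Balancing electrons gives n = 2.
ΔG° = −nFE° = −(2)(96485)(-0.95) = 183,322 J = +183.3 kJ/mol.

+183.3 kJ/mol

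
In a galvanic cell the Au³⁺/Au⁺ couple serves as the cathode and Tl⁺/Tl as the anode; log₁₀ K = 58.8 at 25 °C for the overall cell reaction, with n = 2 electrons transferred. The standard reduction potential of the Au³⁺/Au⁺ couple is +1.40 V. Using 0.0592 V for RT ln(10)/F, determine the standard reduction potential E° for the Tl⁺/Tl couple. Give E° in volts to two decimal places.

E°cell = (0.0592/n)·log K = (0.0592/2)(58.8) = +1.740 V.
Since Au³⁺/Au⁺ is the cathode and Tl⁺/Tl the anode, E°cell = E°(Au³⁺/Au⁺) − E°(Tl⁺/Tl).
So E°(Tl⁺/Tl) = E°(Au³⁺/Au⁺) − E°cell = (+1.40) − (+1.740) = -0.34 V.

-0.34 V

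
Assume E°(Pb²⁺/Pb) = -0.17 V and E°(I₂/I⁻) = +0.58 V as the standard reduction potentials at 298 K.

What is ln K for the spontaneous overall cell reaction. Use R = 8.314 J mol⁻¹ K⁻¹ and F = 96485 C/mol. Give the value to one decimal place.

Cathode: I₂/I⁻; anode: Pb²⁺/Pb. E°cell = (+0.58) − (-0.17) = +0.75 V, with n = 2.
ΔG° = −nFE° = −RT ln K, so ln K = nFE°/(RT) = (2)(96485)(+0.75) / ((8.314)(298)) = 58.415.

58.4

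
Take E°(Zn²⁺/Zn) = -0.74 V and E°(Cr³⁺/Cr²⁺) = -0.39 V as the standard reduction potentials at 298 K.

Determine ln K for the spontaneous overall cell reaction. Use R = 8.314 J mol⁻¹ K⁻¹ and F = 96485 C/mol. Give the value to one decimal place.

27.3

Cathode: Cr³⁺/Cr²⁺; anode: Zn²⁺/Zn. E°cell = (-0.39) − (-0.74) = +0.35 V, with n = 2.
ΔG° = −nFE° = −RT ln K, so ln K = nFE°/(RT) = (2)(96485)(+0.35) / ((8.314)(298)) = 27.260.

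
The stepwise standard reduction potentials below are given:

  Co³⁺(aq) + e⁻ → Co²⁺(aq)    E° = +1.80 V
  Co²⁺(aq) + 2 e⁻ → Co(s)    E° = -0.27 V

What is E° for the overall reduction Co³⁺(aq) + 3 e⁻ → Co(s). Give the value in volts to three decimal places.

Adding the free-energy changes (−nFE°) of the two steps gives −n₃FE°₃ = −n₁FE°₁ − n₂FE°₂.
E°₃ = (1×+1.80 + 2×-0.27) / 3 = (+1.260) / 3 = +0.420 V.
Simply averaging or adding the two E° values would be wrong; the electron-weighted sum is required.

+0.420 V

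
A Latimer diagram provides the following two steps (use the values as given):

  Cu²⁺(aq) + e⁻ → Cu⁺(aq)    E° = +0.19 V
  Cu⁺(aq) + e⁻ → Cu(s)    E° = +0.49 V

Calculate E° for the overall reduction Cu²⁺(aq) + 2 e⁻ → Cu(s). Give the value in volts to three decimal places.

+0.340 V

Since ΔG° = −nFE° is additive over sequential reductions, n₃E°₃ = n₁E°₁ + n₂E°₂.
E°₃ = (1×+0.19 + 1×+0.49) / 2 = (+0.680) / 2 = +0.340 V.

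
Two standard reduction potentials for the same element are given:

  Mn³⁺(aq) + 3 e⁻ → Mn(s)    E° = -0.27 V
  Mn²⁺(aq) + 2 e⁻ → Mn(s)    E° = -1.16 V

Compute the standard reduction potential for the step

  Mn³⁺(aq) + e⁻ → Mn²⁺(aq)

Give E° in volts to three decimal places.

Sequential free energies add, so n₃E°₃ = n₁E°₁ + n₂E°₂.
With n₃ = 3, and the known step contributing 2×(-1.16) V, the unknown satisfies 1·E° = 3×(-0.27) − 2×(-1.16) = +1.510.
E° = +1.510 / 1 = +1.510 V.

+1.510 V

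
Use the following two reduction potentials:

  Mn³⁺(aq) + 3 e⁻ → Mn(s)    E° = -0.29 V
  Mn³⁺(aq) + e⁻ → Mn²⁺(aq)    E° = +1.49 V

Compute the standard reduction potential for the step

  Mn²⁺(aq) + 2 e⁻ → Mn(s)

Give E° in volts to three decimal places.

Sequential free energies add, so n₃E°₃ = n₁E°₁ + n₂E°₂.
With n₃ = 3, and the known step contributing 1×(+1.49) V, the unknown satisfies 2·E° = 3×(-0.29) − 1×(+1.49) = -2.360.
E° = -2.360 / 2 = -1.180 V.

-1.180 V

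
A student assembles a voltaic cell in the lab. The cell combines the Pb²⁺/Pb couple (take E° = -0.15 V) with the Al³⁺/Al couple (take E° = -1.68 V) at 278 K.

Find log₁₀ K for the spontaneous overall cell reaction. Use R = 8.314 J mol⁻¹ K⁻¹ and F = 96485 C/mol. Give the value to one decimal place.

166.4

Cathode: Pb²⁺/Pb; anode: Al³⁺/Al. E°cell = (-0.15) − (-1.68) = +1.53 V, with n = 6.
ΔG° = −nFE° = −RT ln K, so ln K = nFE°/(RT) = (6)(96485)(+1.53) / ((8.314)(278)) = 383.220.
log₁₀ K = 383.220 / ln 10 = 166.4.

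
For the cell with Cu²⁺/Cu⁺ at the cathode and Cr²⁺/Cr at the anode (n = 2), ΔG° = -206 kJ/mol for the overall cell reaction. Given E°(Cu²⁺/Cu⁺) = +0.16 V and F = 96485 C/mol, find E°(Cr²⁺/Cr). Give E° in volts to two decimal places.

-0.91 V

E°cell = −ΔG°/(nF) = −(-206×10³)/((2)(96485)) = +1.068 V.
Since Cu²⁺/Cu⁺ is the cathode and Cr²⁺/Cr the anode, E°cell = E°(Cu²⁺/Cu⁺) − E°(Cr²⁺/Cr).
So E°(Cr²⁺/Cr) = E°(Cu²⁺/Cu⁺) − E°cell = (+0.16) − (+1.068) = -0.91 V.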